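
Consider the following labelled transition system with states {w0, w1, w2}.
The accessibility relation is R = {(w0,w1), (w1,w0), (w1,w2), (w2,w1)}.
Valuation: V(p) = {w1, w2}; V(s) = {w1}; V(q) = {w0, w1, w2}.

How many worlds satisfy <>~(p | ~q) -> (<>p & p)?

3

Let φ = <>~(p | ~q) -> (<>p & p). Evaluate φ at each world:
  w0 (successors {w1}): φ is true.
  w1 (successors {w0, w2}): φ is true.
  w2 (successors {w1}): φ is true.
For instance, at w2:
  At w2: <>~(p | ~q) is false, <>p & p is true, so <>~(p | ~q) -> (<>p & p) is true.
    At w2: <>~(p | ~q) requires ~(p | ~q) at some successor in {w1}.
      At w1: ~(p | ~q) is false.
    So <>~(p | ~q) is false at w2.
    At w2: <>p is true, p is true, so <>p & p is true.
      At w2: <>p requires p at some successor in {w1}.
        p holds at w1, so <>p is true at w2.
Satisfying worlds: {w0, w1, w2}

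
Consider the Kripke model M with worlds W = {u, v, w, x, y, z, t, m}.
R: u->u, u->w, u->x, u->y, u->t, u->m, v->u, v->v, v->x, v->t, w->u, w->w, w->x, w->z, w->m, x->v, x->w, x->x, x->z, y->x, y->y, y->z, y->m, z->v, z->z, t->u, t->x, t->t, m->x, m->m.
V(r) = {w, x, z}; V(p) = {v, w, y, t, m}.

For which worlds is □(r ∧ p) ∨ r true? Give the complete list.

w, x, z

Let φ = □(r ∧ p) ∨ r. Evaluate φ at each world:
  u (successors {u, w, x, y, t, m}): φ is false.
  v (successors {u, v, x, t}): φ is false.
  w (successors {u, w, x, z, m}): φ is true.
  x (successors {v, w, x, z}): φ is true.
  y (successors {x, y, z, m}): φ is false.
  z (successors {v, z}): φ is true.
  t (successors {u, x, t}): φ is false.
  m (successors {x, m}): φ is false.
For instance, at y:
  At y: □(r ∧ p) is false, r is false, so □(r ∧ p) ∨ r is false.
    At y: □(r ∧ p) requires r ∧ p at every successor {x, y, z, m}.
      r ∧ p fails at x, so □(r ∧ p) is false at y.
Satisfying worlds: {w, x, z}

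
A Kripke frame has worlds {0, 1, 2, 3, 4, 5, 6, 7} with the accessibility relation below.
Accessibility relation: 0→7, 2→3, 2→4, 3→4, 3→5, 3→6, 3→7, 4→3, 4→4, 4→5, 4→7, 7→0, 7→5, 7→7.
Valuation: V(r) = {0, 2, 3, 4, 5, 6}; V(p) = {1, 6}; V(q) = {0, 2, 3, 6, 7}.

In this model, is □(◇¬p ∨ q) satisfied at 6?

Recall that □ψ holds at a world iff ψ holds at every accessible world, and ◇ψ holds iff ψ holds at some accessible world.
At 6: no accessible worlds, so □(◇¬p ∨ q) holds vacuously.

Yes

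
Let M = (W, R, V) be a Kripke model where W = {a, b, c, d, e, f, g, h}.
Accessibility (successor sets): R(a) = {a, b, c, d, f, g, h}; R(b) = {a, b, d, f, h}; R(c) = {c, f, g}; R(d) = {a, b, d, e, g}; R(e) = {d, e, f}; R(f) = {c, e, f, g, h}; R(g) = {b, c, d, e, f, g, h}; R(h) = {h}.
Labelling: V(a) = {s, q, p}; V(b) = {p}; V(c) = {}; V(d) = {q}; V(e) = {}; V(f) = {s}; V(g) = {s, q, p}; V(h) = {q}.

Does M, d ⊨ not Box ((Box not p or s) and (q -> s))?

At d: Box ((Box not p or s) and (q -> s)) is false, so not Box ((Box not p or s) and (q -> s)) is true.
  At d: Box ((Box not p or s) and (q -> s)) requires (Box not p or s) and (q -> s) at every successor {a, b, d, e, g}.
    (Box not p or s) and (q -> s) fails at b, so Box ((Box not p or s) and (q -> s)) is false at d.
      At b: Box not p or s is false, q -> s is true, so (Box not p or s) and (q -> s) is false.

Yes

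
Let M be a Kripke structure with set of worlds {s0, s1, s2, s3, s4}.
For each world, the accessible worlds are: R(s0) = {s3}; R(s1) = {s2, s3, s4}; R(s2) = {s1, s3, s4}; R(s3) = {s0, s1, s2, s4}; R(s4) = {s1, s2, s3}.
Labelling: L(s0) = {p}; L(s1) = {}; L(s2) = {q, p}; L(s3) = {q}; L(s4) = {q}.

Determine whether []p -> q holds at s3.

Yes

Recall that []ψ holds at a world iff ψ holds at every accessible world, and <>ψ holds iff ψ holds at some accessible world.
At s3: []p is false, q is true, so []p -> q is true.
  At s3: []p requires p at every successor {s0, s1, s2, s4}.
    p fails at s1, so []p is false at s3.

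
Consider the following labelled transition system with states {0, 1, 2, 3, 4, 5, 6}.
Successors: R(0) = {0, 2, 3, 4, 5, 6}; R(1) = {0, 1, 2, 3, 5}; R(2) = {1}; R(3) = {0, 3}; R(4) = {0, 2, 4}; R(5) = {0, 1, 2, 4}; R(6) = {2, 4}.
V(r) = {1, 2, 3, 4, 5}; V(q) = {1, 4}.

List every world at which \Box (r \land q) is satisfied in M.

2

Recall that \Box ψ holds at a world iff ψ holds at every accessible world, and \Diamond ψ holds iff ψ holds at some accessible world.
Let φ = \Box (r \land q). Evaluate φ at each world:
  0 (successors {0, 2, 3, 4, 5, 6}): φ is false.
  1 (successors {0, 1, 2, 3, 5}): φ is false.
  2 (successors {1}): φ is true.
  3 (successors {0, 3}): φ is false.
  4 (successors {0, 2, 4}): φ is false.
  5 (successors {0, 1, 2, 4}): φ is false.
  6 (successors {2, 4}): φ is false.
For instance, at 3:
  At 3: \Box (r \land q) requires r \land q at every successor {0, 3}.
    r \land q fails at 0, so \Box (r \land q) is false at 3.
Satisfying worlds: {2}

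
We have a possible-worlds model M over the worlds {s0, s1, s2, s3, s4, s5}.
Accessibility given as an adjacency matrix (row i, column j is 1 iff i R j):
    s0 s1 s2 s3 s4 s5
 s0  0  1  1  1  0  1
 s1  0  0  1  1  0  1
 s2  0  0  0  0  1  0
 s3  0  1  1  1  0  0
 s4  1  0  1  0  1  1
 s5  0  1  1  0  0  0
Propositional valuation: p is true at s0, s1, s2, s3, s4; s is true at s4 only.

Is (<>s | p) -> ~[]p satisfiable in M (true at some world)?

Recall that []ψ holds at a world iff ψ holds at every accessible world, and <>ψ holds iff ψ holds at some accessible world.
Let φ = (<>s | p) -> ~[]p. Evaluate φ at each world:
  s0 (successors {s1, s2, s3, s5}): φ is true.
  s1 (successors {s2, s3, s5}): φ is true.
  s2 (successors {s4}): φ is false.
  s3 (successors {s1, s2, s3}): φ is false.
  s4 (successors {s0, s2, s4, s5}): φ is true.
  s5 (successors {s1, s2}): φ is true.
Detail at s0 (witness):
  At s0: <>s | p is true, ~[]p is true, so (<>s | p) -> ~[]p is true.
    At s0: <>s is false, p is true, so <>s | p is true.
      At s0: <>s requires s at some successor in {s1, s2, s3, s5}.
        At s1: s is false.
        At s2: s is false.
        At s3: s is false.
        At s5: s is false.
      So <>s is false at s0.
    At s0: []p is false, so ~[]p is true.
      At s0: []p requires p at every successor {s1, s2, s3, s5}.
        p fails at s5, so []p is false at s0.

Yes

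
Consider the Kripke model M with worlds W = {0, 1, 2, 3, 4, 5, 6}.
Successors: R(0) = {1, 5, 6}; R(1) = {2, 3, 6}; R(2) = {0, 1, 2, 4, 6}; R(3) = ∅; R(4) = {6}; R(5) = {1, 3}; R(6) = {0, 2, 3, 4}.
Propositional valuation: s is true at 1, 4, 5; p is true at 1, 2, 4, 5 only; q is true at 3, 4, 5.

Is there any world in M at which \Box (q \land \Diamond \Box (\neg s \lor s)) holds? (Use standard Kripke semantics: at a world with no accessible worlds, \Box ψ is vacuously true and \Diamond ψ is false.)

Yes

Recall that \Box ψ holds at a world iff ψ holds at every accessible world, and \Diamond ψ holds iff ψ holds at some accessible world.
Let φ = \Box (q \land \Diamond \Box (\neg s \lor s)). Evaluate φ at each world:
  0 (successors {1, 5, 6}): φ is false.
  1 (successors {2, 3, 6}): φ is false.
  2 (successors {0, 1, 2, 4, 6}): φ is false.
  3 (successors ∅): φ is true.
  4 (successors {6}): φ is false.
  5 (successors {1, 3}): φ is false.
  6 (successors {0, 2, 3, 4}): φ is false.
Detail at 3 (witness):
  At 3: no accessible worlds, so \Box (q \land \Diamond \Box (\neg s \lor s)) holds vacuously.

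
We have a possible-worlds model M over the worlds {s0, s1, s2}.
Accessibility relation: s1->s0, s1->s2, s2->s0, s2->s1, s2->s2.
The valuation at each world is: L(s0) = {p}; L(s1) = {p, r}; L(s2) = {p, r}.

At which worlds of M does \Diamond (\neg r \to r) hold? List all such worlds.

Recall that \Diamond ψ holds at a world iff ψ holds at some accessible world.
Let φ = \Diamond (\neg r \to r). Evaluate φ at each world:
  s0 (successors ∅): φ is false.
  s1 (successors {s0, s2}): φ is true.
  s2 (successors {s0, s1, s2}): φ is true.
For instance, at s2:
  At s2: \Diamond (\neg r \to r) requires \neg r \to r at some successor in {s0, s1, s2}.
    \neg r \to r holds at s1, so \Diamond (\neg r \to r) is true at s2.
Satisfying worlds: {s1, s2}

s1, s2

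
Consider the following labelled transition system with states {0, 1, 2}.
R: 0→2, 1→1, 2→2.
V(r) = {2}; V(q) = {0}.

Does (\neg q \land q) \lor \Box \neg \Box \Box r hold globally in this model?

Let φ = (\neg q \land q) \lor \Box \neg \Box \Box r. Evaluate φ at each world:
  0 (successors {2}): φ is false.
  1 (successors {1}): φ is true.
  2 (successors {2}): φ is false.
Detail at 0 (counterexample):
  At 0: \neg q \land q is false, \Box \neg \Box \Box r is false, so (\neg q \land q) \lor \Box \neg \Box \Box r is false.
    At 0: \Box \neg \Box \Box r requires \neg \Box \Box r at every successor {2}.
      \neg \Box \Box r fails at 2, so \Box \neg \Box \Box r is false at 0.

No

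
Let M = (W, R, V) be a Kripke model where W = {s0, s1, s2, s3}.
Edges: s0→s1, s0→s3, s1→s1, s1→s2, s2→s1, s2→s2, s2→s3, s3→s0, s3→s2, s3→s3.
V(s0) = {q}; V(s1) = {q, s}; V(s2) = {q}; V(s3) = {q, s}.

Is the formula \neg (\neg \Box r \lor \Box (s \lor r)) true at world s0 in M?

At s0: \neg \Box r \lor \Box (s \lor r) is true, so \neg (\neg \Box r \lor \Box (s \lor r)) is false.
  At s0: \neg \Box r is true, \Box (s \lor r) is true, so \neg \Box r \lor \Box (s \lor r) is true.
    At s0: \Box r is false, so \neg \Box r is true.
      At s0: \Box r requires r at every successor {s1, s3}.
        r fails at s1, so \Box r is false at s0.
    At s0: \Box (s \lor r) requires s \lor r at every successor {s1, s3}.
      At s1: s \lor r is true.
      At s3: s \lor r is true.
    So \Box (s \lor r) is true at s0.

No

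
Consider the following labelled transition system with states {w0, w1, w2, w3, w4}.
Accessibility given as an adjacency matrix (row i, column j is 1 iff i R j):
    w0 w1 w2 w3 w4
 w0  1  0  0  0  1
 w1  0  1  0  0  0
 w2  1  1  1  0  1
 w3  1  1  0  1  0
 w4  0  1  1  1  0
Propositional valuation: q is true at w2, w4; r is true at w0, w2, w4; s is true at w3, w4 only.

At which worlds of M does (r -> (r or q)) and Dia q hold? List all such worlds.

w0, w2, w4

Let φ = (r -> (r or q)) and Dia q. Evaluate φ at each world:
  w0 (successors {w0, w4}): φ is true.
  w1 (successors {w1}): φ is false.
  w2 (successors {w0, w1, w2, w4}): φ is true.
  w3 (successors {w0, w1, w3}): φ is false.
  w4 (successors {w1, w2, w3}): φ is true.
For instance, at w1:
  At w1: r -> (r or q) is true, Dia q is false, so (r -> (r or q)) and Dia q is false.
    At w1: Dia q requires q at some successor in {w1}.
      At w1: q is false.
    So Dia q is false at w1.
Satisfying worlds: {w0, w2, w4}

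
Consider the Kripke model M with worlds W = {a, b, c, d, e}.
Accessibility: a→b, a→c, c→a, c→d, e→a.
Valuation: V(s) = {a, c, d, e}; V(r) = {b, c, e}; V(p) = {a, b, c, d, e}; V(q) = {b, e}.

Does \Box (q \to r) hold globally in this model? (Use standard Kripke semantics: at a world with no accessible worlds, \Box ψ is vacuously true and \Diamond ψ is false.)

Recall that \Box ψ holds at a world iff ψ holds at every accessible world, and \Diamond ψ holds iff ψ holds at some accessible world.
Let φ = \Box (q \to r). Evaluate φ at each world:
  a (successors {b, c}): φ is true.
  b (successors ∅): φ is true.
  c (successors {a, d}): φ is true.
  d (successors ∅): φ is true.
  e (successors {a}): φ is true.
For instance, at c:
  At c: \Box (q \to r) requires q \to r at every successor {a, d}.
    At a: q \to r is true.
    At d: q \to r is true.
  So \Box (q \to r) is true at c.

Yes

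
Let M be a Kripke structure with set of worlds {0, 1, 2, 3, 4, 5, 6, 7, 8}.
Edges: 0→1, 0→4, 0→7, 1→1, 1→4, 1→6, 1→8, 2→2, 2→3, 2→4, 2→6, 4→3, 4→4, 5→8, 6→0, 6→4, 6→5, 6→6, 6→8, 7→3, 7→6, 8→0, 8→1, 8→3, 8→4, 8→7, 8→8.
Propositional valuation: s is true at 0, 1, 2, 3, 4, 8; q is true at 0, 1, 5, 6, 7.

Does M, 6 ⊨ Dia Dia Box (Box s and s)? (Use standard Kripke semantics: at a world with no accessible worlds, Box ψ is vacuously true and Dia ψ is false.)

At 6: Dia Dia Box (Box s and s) requires Dia Box (Box s and s) at some successor in {0, 4, 5, 6, 8}.
  Dia Box (Box s and s) holds at 0, so Dia Dia Box (Box s and s) is true at 6.
    At 0: Dia Box (Box s and s) requires Box (Box s and s) at some successor in {1, 4, 7}.
      Box (Box s and s) holds at 4, so Dia Box (Box s and s) is true at 0.

Yes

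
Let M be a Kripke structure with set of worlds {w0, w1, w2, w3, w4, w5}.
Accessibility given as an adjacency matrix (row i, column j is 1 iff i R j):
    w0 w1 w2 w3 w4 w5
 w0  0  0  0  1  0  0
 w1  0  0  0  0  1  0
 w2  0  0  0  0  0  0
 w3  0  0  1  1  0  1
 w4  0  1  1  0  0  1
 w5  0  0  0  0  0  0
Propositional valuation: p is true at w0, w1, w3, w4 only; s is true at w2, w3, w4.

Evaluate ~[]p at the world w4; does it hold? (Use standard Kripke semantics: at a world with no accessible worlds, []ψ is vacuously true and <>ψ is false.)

Yes

At w4: []p is false, so ~[]p is true.
  At w4: []p requires p at every successor {w1, w2, w5}.
    p fails at w2, so []p is false at w4.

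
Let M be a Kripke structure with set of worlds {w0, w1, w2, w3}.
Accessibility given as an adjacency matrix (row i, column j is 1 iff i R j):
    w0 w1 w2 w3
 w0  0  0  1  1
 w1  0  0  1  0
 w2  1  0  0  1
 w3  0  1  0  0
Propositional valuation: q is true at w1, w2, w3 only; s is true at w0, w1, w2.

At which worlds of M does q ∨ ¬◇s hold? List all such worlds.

Let φ = q ∨ ¬◇s. Evaluate φ at each world:
  w0 (successors {w2, w3}): φ is false.
  w1 (successors {w2}): φ is true.
  w2 (successors {w0, w3}): φ is true.
  w3 (successors {w1}): φ is true.
For instance, at w3:
  At w3: q is true, ¬◇s is false, so q ∨ ¬◇s is true.
    At w3: ◇s is true, so ¬◇s is false.
      At w3: ◇s requires s at some successor in {w1}.
        s holds at w1, so ◇s is true at w3.
Satisfying worlds: {w1, w2, w3}

w1, w2, w3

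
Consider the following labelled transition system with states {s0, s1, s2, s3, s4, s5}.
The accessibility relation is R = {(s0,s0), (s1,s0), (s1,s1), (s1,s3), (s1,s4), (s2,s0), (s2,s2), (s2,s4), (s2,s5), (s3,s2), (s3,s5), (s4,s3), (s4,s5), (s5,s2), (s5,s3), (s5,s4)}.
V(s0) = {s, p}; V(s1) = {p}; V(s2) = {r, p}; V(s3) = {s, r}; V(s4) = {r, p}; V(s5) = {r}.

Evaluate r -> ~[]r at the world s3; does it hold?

Recall that []ψ holds at a world iff ψ holds at every accessible world, and <>ψ holds iff ψ holds at some accessible world.
At s3: r is true, ~[]r is false, so r -> ~[]r is false.
  At s3: []r is true, so ~[]r is false.
    At s3: []r requires r at every successor {s2, s5}.
      At s2: r is true.
      At s5: r is true.
    So []r is true at s3.

No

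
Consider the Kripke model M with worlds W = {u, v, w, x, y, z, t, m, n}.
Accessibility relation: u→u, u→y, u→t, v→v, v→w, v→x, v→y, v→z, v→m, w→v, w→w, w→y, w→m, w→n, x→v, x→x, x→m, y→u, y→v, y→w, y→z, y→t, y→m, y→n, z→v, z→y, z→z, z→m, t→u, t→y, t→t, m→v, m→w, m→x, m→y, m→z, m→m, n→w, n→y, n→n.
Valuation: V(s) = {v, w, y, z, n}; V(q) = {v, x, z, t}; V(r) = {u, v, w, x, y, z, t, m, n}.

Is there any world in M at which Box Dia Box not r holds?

Recall that Box ψ holds at a world iff ψ holds at every accessible world, and Dia ψ holds iff ψ holds at some accessible world.
Let φ = Box Dia Box not r. Evaluate φ at each world:
  u (successors {u, y, t}): φ is false.
  v (successors {v, w, x, y, z, m}): φ is false.
  w (successors {v, w, y, m, n}): φ is false.
  x (successors {v, x, m}): φ is false.
  y (successors {u, v, w, z, t, m, n}): φ is false.
  z (successors {v, y, z, m}): φ is false.
  t (successors {u, y, t}): φ is false.
  m (successors {v, w, x, y, z, m}): φ is false.
  n (successors {w, y, n}): φ is false.
For instance, at v:
  At v: Box Dia Box not r requires Dia Box not r at every successor {v, w, x, y, z, m}.
    Dia Box not r fails at v, so Box Dia Box not r is false at v.
      At v: Dia Box not r requires Box not r at some successor in {v, w, x, y, z, m}.
        At v: Box not r is false.
        At w: Box not r is false.
        At x: Box not r is false.
        At y: Box not r is false.
        At z: Box not r is false.
        At m: Box not r is false.
      So Dia Box not r is false at v.

No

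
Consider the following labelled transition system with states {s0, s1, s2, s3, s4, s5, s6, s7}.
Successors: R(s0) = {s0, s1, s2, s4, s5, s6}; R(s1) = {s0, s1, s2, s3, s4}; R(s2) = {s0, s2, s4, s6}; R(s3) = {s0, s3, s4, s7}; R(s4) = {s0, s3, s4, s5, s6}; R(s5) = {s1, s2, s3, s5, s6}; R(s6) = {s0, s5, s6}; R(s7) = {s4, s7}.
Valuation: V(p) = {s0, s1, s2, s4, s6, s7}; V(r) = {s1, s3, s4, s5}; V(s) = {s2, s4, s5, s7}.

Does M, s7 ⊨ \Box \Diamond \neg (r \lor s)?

No

At s7: \Box \Diamond \neg (r \lor s) requires \Diamond \neg (r \lor s) at every successor {s4, s7}.
  \Diamond \neg (r \lor s) fails at s7, so \Box \Diamond \neg (r \lor s) is false at s7.
    At s7: \Diamond \neg (r \lor s) requires \neg (r \lor s) at some successor in {s4, s7}.
      At s4: \neg (r \lor s) is false.
      At s7: \neg (r \lor s) is false.
    So \Diamond \neg (r \lor s) is false at s7.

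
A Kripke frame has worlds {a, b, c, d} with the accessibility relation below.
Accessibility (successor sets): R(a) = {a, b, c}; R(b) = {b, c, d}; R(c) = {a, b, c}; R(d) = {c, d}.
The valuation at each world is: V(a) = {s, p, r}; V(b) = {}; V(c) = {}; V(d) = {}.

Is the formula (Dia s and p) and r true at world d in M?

No

At d: Dia s and p is false, r is false, so (Dia s and p) and r is false.
  At d: Dia s is false, p is false, so Dia s and p is false.
    At d: Dia s requires s at some successor in {c, d}.
      At c: s is false.
      At d: s is false.
    So Dia s is false at d.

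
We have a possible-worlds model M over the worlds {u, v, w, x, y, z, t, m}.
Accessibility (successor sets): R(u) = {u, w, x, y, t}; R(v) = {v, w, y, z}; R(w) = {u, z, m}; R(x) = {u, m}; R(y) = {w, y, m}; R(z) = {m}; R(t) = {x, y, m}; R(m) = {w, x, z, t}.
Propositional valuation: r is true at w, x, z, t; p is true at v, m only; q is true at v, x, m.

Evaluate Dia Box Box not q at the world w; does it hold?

At w: Dia Box Box not q requires Box Box not q at some successor in {u, z, m}.
  At u: Box Box not q is false.
  At z: Box Box not q is false.
  At m: Box Box not q is false.
So Dia Box Box not q is false at w.

No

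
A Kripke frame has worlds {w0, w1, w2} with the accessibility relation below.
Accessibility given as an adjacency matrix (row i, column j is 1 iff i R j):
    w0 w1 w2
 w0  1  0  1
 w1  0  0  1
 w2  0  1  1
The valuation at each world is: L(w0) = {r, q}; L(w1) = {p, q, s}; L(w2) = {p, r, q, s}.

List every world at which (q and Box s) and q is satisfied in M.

w1, w2

Recall that Box ψ holds at a world iff ψ holds at every accessible world, and Dia ψ holds iff ψ holds at some accessible world.
Let φ = (q and Box s) and q. Evaluate φ at each world:
  w0 (successors {w0, w2}): φ is false.
  w1 (successors {w2}): φ is true.
  w2 (successors {w1, w2}): φ is true.
For instance, at w1:
  At w1: q and Box s is true, q is true, so (q and Box s) and q is true.
    At w1: q is true, Box s is true, so q and Box s is true.
      At w1: Box s requires s at every successor {w2}.
        At w2: s is true.
      So Box s is true at w1.
Satisfying worlds: {w1, w2}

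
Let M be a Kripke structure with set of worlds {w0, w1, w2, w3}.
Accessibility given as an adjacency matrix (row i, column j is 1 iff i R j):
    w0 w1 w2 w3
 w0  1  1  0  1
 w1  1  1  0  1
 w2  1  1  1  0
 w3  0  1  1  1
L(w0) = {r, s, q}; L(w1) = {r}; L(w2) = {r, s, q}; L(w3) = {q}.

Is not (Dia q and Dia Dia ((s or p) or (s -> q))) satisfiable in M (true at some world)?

No

Recall that Dia ψ holds at a world iff ψ holds at some accessible world.
Let φ = not (Dia q and Dia Dia ((s or p) or (s -> q))). Evaluate φ at each world:
  w0 (successors {w0, w1, w3}): φ is false.
  w1 (successors {w0, w1, w3}): φ is false.
  w2 (successors {w0, w1, w2}): φ is false.
  w3 (successors {w1, w2, w3}): φ is false.
For instance, at w3:
  At w3: Dia q and Dia Dia ((s or p) or (s -> q)) is true, so not (Dia q and Dia Dia ((s or p) or (s -> q))) is false.
    At w3: Dia q is true, Dia Dia ((s or p) or (s -> q)) is true, so Dia q and Dia Dia ((s or p) or (s -> q)) is true.
      At w3: Dia q requires q at some successor in {w1, w2, w3}.
        q holds at w2, so Dia q is true at w3.
      At w3: Dia Dia ((s or p) or (s -> q)) requires Dia ((s or p) or (s -> q)) at some successor in {w1, w2, w3}.
        Dia ((s or p) or (s -> q)) holds at w1, so Dia Dia ((s or p) or (s -> q)) is true at w3.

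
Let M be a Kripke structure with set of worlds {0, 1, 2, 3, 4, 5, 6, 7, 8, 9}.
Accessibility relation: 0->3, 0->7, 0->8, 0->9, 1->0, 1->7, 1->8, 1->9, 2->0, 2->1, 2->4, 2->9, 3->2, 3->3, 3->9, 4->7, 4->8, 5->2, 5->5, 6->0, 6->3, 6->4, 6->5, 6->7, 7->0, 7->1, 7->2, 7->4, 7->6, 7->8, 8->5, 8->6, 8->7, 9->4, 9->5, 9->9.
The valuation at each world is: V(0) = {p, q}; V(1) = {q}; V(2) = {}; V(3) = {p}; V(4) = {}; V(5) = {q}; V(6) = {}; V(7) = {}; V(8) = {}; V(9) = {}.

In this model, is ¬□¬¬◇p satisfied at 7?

At 7: □¬¬◇p is false, so ¬□¬¬◇p is true.
  At 7: □¬¬◇p requires ¬¬◇p at every successor {0, 1, 2, 4, 6, 8}.
    ¬¬◇p fails at 4, so □¬¬◇p is false at 7.
      At 4: ¬◇p is true, so ¬¬◇p is false.

Yes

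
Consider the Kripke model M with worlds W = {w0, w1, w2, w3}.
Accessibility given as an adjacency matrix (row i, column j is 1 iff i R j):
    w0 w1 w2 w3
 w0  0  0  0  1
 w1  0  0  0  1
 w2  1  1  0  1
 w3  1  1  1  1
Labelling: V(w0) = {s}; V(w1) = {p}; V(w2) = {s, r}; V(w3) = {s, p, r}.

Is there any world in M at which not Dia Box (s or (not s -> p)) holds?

Let φ = not Dia Box (s or (not s -> p)). Evaluate φ at each world:
  w0 (successors {w3}): φ is false.
  w1 (successors {w3}): φ is false.
  w2 (successors {w0, w1, w3}): φ is false.
  w3 (successors {w0, w1, w2, w3}): φ is false.
For instance, at w2:
  At w2: Dia Box (s or (not s -> p)) is true, so not Dia Box (s or (not s -> p)) is false.
    At w2: Dia Box (s or (not s -> p)) requires Box (s or (not s -> p)) at some successor in {w0, w1, w3}.
      Box (s or (not s -> p)) holds at w0, so Dia Box (s or (not s -> p)) is true at w2.

No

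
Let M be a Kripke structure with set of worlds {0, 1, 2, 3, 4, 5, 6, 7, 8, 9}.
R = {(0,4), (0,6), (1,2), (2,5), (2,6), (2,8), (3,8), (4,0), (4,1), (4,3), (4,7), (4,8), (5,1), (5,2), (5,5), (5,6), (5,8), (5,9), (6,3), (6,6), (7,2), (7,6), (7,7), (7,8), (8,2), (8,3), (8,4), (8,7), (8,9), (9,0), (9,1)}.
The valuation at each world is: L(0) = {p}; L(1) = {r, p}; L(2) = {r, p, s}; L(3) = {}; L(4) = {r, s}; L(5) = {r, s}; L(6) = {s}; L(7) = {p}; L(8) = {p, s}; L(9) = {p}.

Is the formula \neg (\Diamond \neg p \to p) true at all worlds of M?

Let φ = \neg (\Diamond \neg p \to p). Evaluate φ at each world:
  0 (successors {4, 6}): φ is false.
  1 (successors {2}): φ is false.
  2 (successors {5, 6, 8}): φ is false.
  3 (successors {8}): φ is false.
  4 (successors {0, 1, 3, 7, 8}): φ is true.
  5 (successors {1, 2, 5, 6, 8, 9}): φ is true.
  6 (successors {3, 6}): φ is true.
  7 (successors {2, 6, 7, 8}): φ is false.
  8 (successors {2, 3, 4, 7, 9}): φ is false.
  9 (successors {0, 1}): φ is false.
Detail at 0 (counterexample):
  At 0: \Diamond \neg p \to p is true, so \neg (\Diamond \neg p \to p) is false.
    At 0: \Diamond \neg p is true, p is true, so \Diamond \neg p \to p is true.
      At 0: \Diamond \neg p requires \neg p at some successor in {4, 6}.
        \neg p holds at 4, so \Diamond \neg p is true at 0.

No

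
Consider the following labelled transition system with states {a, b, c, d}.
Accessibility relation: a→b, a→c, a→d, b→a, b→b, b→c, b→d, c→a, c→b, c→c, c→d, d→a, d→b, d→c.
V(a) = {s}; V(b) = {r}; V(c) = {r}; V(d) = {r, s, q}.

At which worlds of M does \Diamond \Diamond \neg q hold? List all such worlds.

Let φ = \Diamond \Diamond \neg q. Evaluate φ at each world:
  a (successors {b, c, d}): φ is true.
  b (successors {a, b, c, d}): φ is true.
  c (successors {a, b, c, d}): φ is true.
  d (successors {a, b, c}): φ is true.
For instance, at c:
  At c: \Diamond \Diamond \neg q requires \Diamond \neg q at some successor in {a, b, c, d}.
    \Diamond \neg q holds at a, so \Diamond \Diamond \neg q is true at c.
      At a: \Diamond \neg q requires \neg q at some successor in {b, c, d}.
        \neg q holds at b, so \Diamond \neg q is true at a.
Satisfying worlds: {a, b, c, d}

a, b, c, d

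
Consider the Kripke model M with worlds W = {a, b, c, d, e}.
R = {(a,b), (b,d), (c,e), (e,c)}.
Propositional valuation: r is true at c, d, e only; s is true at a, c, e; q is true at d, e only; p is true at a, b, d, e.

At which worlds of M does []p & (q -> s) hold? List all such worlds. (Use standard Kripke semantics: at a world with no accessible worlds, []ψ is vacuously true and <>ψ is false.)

Recall that []ψ holds at a world iff ψ holds at every accessible world, and <>ψ holds iff ψ holds at some accessible world.
Let φ = []p & (q -> s). Evaluate φ at each world:
  a (successors {b}): φ is true.
  b (successors {d}): φ is true.
  c (successors {e}): φ is true.
  d (successors ∅): φ is false.
  e (successors {c}): φ is false.
For instance, at e:
  At e: []p is false, q -> s is true, so []p & (q -> s) is false.
    At e: []p requires p at every successor {c}.
      p fails at c, so []p is false at e.
Satisfying worlds: {a, b, c}

a, b, c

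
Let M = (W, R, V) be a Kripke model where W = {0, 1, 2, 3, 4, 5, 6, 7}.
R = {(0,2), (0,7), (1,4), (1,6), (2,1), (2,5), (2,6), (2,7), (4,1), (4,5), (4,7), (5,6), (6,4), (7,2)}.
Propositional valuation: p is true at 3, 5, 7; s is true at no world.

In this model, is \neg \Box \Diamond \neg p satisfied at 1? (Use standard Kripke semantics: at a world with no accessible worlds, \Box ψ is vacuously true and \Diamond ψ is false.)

No

At 1: \Box \Diamond \neg p is true, so \neg \Box \Diamond \neg p is false.
  At 1: \Box \Diamond \neg p requires \Diamond \neg p at every successor {4, 6}.
      At 4: \Diamond \neg p requires \neg p at some successor in {1, 5, 7}.
        \neg p holds at 1, so \Diamond \neg p is true at 4.
      At 6: \Diamond \neg p requires \neg p at some successor in {4}.
        \neg p holds at 4, so \Diamond \neg p is true at 6.
  So \Box \Diamond \neg p is true at 1.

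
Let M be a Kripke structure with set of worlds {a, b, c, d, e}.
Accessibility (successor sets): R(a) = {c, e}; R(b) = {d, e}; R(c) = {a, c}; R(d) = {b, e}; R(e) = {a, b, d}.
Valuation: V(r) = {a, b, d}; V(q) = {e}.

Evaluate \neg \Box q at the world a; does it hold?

At a: \Box q is false, so \neg \Box q is true.
  At a: \Box q requires q at every successor {c, e}.
    q fails at c, so \Box q is false at a.

Yes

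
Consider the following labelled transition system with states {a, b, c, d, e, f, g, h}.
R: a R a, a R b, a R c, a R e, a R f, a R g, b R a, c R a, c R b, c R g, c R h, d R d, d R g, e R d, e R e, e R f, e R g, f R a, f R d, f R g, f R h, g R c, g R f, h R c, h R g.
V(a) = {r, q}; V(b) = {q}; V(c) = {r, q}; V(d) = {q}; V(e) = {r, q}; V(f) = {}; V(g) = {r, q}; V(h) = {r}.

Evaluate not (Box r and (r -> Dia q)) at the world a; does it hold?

At a: Box r and (r -> Dia q) is false, so not (Box r and (r -> Dia q)) is true.
  At a: Box r is false, r -> Dia q is true, so Box r and (r -> Dia q) is false.
    At a: Box r requires r at every successor {a, b, c, e, f, g}.
      r fails at b, so Box r is false at a.
    At a: r is true, Dia q is true, so r -> Dia q is true.
      At a: Dia q requires q at some successor in {a, b, c, e, f, g}.
        q holds at a, so Dia q is true at a.

Yes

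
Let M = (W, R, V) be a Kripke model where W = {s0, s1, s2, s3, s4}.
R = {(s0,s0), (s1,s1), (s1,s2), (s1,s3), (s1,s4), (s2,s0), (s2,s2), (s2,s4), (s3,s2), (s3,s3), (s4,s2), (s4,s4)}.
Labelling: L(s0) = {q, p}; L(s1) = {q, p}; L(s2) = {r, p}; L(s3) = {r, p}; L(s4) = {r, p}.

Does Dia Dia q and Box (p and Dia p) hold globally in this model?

Yes

Let φ = Dia Dia q and Box (p and Dia p). Evaluate φ at each world:
  s0 (successors {s0}): φ is true.
  s1 (successors {s1, s2, s3, s4}): φ is true.
  s2 (successors {s0, s2, s4}): φ is true.
  s3 (successors {s2, s3}): φ is true.
  s4 (successors {s2, s4}): φ is true.
For instance, at s3:
  At s3: Dia Dia q is true, Box (p and Dia p) is true, so Dia Dia q and Box (p and Dia p) is true.
    At s3: Dia Dia q requires Dia q at some successor in {s2, s3}.
      Dia q holds at s2, so Dia Dia q is true at s3.
    At s3: Box (p and Dia p) requires p and Dia p at every successor {s2, s3}.
      At s2: p and Dia p is true.
      At s3: p and Dia p is true.
    So Box (p and Dia p) is true at s3.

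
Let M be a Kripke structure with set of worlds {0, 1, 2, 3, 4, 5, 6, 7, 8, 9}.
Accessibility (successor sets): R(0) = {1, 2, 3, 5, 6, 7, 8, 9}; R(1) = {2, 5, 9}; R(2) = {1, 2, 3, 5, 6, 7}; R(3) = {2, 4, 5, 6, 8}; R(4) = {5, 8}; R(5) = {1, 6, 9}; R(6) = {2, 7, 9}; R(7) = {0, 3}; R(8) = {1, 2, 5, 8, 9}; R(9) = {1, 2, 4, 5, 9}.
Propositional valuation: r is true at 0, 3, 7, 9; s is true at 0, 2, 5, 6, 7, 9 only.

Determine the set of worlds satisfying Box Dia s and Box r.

7

Let φ = Box Dia s and Box r. Evaluate φ at each world:
  0 (successors {1, 2, 3, 5, 6, 7, 8, 9}): φ is false.
  1 (successors {2, 5, 9}): φ is false.
  2 (successors {1, 2, 3, 5, 6, 7}): φ is false.
  3 (successors {2, 4, 5, 6, 8}): φ is false.
  4 (successors {5, 8}): φ is false.
  5 (successors {1, 6, 9}): φ is false.
  6 (successors {2, 7, 9}): φ is false.
  7 (successors {0, 3}): φ is true.
  8 (successors {1, 2, 5, 8, 9}): φ is false.
  9 (successors {1, 2, 4, 5, 9}): φ is false.
For instance, at 6:
  At 6: Box Dia s is true, Box r is false, so Box Dia s and Box r is false.
    At 6: Box Dia s requires Dia s at every successor {2, 7, 9}.
      At 2: Dia s is true.
      At 7: Dia s is true.
      At 9: Dia s is true.
    So Box Dia s is true at 6.
    At 6: Box r requires r at every successor {2, 7, 9}.
      r fails at 2, so Box r is false at 6.
Satisfying worlds: {7}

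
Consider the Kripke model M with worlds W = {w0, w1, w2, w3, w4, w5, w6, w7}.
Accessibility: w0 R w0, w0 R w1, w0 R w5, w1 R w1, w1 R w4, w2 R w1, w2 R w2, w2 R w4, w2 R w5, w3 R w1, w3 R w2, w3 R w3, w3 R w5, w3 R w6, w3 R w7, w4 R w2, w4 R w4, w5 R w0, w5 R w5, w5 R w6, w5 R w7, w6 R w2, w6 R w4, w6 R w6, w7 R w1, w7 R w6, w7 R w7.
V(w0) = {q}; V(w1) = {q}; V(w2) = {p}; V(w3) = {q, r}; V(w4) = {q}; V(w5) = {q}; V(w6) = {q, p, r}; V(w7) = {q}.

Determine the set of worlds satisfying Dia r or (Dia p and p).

Recall that Dia ψ holds at a world iff ψ holds at some accessible world.
Let φ = Dia r or (Dia p and p). Evaluate φ at each world:
  w0 (successors {w0, w1, w5}): φ is false.
  w1 (successors {w1, w4}): φ is false.
  w2 (successors {w1, w2, w4, w5}): φ is true.
  w3 (successors {w1, w2, w3, w5, w6, w7}): φ is true.
  w4 (successors {w2, w4}): φ is false.
  w5 (successors {w0, w5, w6, w7}): φ is true.
  w6 (successors {w2, w4, w6}): φ is true.
  w7 (successors {w1, w6, w7}): φ is true.
For instance, at w4:
  At w4: Dia r is false, Dia p and p is false, so Dia r or (Dia p and p) is false.
    At w4: Dia r requires r at some successor in {w2, w4}.
      At w2: r is false.
      At w4: r is false.
    So Dia r is false at w4.
    At w4: Dia p is true, p is false, so Dia p and p is false.
      At w4: Dia p requires p at some successor in {w2, w4}.
        p holds at w2, so Dia p is true at w4.
Satisfying worlds: {w2, w3, w5, w6, w7}

w2, w3, w5, w6, w7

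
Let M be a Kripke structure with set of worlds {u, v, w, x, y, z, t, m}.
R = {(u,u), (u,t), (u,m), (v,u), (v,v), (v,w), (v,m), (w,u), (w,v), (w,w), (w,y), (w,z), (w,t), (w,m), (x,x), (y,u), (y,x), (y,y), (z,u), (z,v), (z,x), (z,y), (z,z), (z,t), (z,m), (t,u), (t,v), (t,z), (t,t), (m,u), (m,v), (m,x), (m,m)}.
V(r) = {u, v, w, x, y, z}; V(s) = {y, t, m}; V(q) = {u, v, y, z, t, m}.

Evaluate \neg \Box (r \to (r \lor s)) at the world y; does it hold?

No

Recall that \Box ψ holds at a world iff ψ holds at every accessible world, and \Diamond ψ holds iff ψ holds at some accessible world.
At y: \Box (r \to (r \lor s)) is true, so \neg \Box (r \to (r \lor s)) is false.
  At y: \Box (r \to (r \lor s)) requires r \to (r \lor s) at every successor {u, x, y}.
    At u: r \to (r \lor s) is true.
    At x: r \to (r \lor s) is true.
    At y: r \to (r \lor s) is true.
  So \Box (r \to (r \lor s)) is true at y.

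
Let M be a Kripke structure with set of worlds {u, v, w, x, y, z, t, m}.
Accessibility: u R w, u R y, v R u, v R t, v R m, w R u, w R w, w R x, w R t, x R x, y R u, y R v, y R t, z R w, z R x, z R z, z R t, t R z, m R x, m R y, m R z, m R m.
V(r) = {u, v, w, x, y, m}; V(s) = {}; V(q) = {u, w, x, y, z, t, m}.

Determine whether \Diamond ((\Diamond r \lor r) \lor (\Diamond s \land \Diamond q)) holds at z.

At z: \Diamond ((\Diamond r \lor r) \lor (\Diamond s \land \Diamond q)) requires (\Diamond r \lor r) \lor (\Diamond s \land \Diamond q) at some successor in {w, x, z, t}.
  (\Diamond r \lor r) \lor (\Diamond s \land \Diamond q) holds at w, so \Diamond ((\Diamond r \lor r) \lor (\Diamond s \land \Diamond q)) is true at z.
    At w: \Diamond r \lor r is true, \Diamond s \land \Diamond q is false, so (\Diamond r \lor r) \lor (\Diamond s \land \Diamond q) is true.
      At w: \Diamond r is true, r is true, so \Diamond r \lor r is true.
      At w: \Diamond s is false, \Diamond q is true, so \Diamond s \land \Diamond q is false.

Yes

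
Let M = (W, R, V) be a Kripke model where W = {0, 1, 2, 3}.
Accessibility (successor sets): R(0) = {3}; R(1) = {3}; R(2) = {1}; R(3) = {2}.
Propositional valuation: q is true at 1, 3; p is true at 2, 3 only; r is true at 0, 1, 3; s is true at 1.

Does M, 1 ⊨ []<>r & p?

No

Recall that []ψ holds at a world iff ψ holds at every accessible world, and <>ψ holds iff ψ holds at some accessible world.
At 1: []<>r is false, p is false, so []<>r & p is false.
  At 1: []<>r requires <>r at every successor {3}.
    <>r fails at 3, so []<>r is false at 1.
      At 3: <>r requires r at some successor in {2}.
        At 2: r is false.
      So <>r is false at 3.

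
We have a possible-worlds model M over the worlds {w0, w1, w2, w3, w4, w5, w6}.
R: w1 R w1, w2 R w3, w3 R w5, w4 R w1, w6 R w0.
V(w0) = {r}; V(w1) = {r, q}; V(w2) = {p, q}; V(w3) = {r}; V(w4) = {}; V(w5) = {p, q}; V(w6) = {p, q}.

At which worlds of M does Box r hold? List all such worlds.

w0, w1, w2, w4, w5, w6

Let φ = Box r. Evaluate φ at each world:
  w0 (successors ∅): φ is true.
  w1 (successors {w1}): φ is true.
  w2 (successors {w3}): φ is true.
  w3 (successors {w5}): φ is false.
  w4 (successors {w1}): φ is true.
  w5 (successors ∅): φ is true.
  w6 (successors {w0}): φ is true.
For instance, at w2:
  At w2: Box r requires r at every successor {w3}.
    At w3: r is true.
  So Box r is true at w2.
Satisfying worlds: {w0, w1, w2, w4, w5, w6}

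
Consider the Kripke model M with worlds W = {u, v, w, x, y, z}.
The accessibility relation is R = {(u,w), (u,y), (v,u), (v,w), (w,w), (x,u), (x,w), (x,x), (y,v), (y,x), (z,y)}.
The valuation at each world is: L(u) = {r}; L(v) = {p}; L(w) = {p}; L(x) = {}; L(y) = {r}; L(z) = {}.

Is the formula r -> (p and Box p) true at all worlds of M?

No

Let φ = r -> (p and Box p). Evaluate φ at each world:
  u (successors {w, y}): φ is false.
  v (successors {u, w}): φ is true.
  w (successors {w}): φ is true.
  x (successors {u, w, x}): φ is true.
  y (successors {v, x}): φ is false.
  z (successors {y}): φ is true.
Detail at u (counterexample):
  At u: r is true, p and Box p is false, so r -> (p and Box p) is false.
    At u: p is false, Box p is false, so p and Box p is false.
      At u: Box p requires p at every successor {w, y}.
        p fails at y, so Box p is false at u.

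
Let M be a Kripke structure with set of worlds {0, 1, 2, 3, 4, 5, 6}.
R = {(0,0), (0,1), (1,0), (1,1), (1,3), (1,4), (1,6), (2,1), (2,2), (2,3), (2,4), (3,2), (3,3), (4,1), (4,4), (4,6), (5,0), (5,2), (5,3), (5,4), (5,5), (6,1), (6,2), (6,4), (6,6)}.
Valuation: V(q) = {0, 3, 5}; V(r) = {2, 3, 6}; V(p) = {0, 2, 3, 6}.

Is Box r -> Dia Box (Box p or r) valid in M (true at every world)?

Yes

Let φ = Box r -> Dia Box (Box p or r). Evaluate φ at each world:
  0 (successors {0, 1}): φ is true.
  1 (successors {0, 1, 3, 4, 6}): φ is true.
  2 (successors {1, 2, 3, 4}): φ is true.
  3 (successors {2, 3}): φ is true.
  4 (successors {1, 4, 6}): φ is true.
  5 (successors {0, 2, 3, 4, 5}): φ is true.
  6 (successors {1, 2, 4, 6}): φ is true.
For instance, at 5:
  At 5: Box r is false, Dia Box (Box p or r) is true, so Box r -> Dia Box (Box p or r) is true.
    At 5: Box r requires r at every successor {0, 2, 3, 4, 5}.
      r fails at 0, so Box r is false at 5.
    At 5: Dia Box (Box p or r) requires Box (Box p or r) at some successor in {0, 2, 3, 4, 5}.
      Box (Box p or r) holds at 3, so Dia Box (Box p or r) is true at 5.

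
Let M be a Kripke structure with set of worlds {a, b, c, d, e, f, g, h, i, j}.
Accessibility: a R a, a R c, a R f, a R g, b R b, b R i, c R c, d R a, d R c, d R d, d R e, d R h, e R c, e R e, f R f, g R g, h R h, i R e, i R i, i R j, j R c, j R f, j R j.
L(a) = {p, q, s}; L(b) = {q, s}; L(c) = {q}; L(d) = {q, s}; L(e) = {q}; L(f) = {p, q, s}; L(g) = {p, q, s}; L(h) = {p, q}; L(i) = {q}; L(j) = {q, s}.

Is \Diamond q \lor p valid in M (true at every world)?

Recall that \Diamond ψ holds at a world iff ψ holds at some accessible world.
Let φ = \Diamond q \lor p. Evaluate φ at each world:
  a (successors {a, c, f, g}): φ is true.
  b (successors {b, i}): φ is true.
  c (successors {c}): φ is true.
  d (successors {a, c, d, e, h}): φ is true.
  e (successors {c, e}): φ is true.
  f (successors {f}): φ is true.
  g (successors {g}): φ is true.
  h (successors {h}): φ is true.
  i (successors {e, i, j}): φ is true.
  j (successors {c, f, j}): φ is true.
For instance, at i:
  At i: \Diamond q is true, p is false, so \Diamond q \lor p is true.
    At i: \Diamond q requires q at some successor in {e, i, j}.
      q holds at e, so \Diamond q is true at i.

Yes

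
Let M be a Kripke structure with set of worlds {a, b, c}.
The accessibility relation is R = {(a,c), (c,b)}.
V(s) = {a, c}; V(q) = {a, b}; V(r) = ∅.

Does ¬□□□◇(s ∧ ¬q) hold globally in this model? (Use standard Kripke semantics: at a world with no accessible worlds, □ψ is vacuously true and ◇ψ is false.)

Let φ = ¬□□□◇(s ∧ ¬q). Evaluate φ at each world:
  a (successors {c}): φ is false.
  b (successors ∅): φ is false.
  c (successors {b}): φ is false.
Detail at a (counterexample):
  At a: □□□◇(s ∧ ¬q) is true, so ¬□□□◇(s ∧ ¬q) is false.
    At a: □□□◇(s ∧ ¬q) requires □□◇(s ∧ ¬q) at every successor {c}.
      At c: □□◇(s ∧ ¬q) is true.
    So □□□◇(s ∧ ¬q) is true at a.

No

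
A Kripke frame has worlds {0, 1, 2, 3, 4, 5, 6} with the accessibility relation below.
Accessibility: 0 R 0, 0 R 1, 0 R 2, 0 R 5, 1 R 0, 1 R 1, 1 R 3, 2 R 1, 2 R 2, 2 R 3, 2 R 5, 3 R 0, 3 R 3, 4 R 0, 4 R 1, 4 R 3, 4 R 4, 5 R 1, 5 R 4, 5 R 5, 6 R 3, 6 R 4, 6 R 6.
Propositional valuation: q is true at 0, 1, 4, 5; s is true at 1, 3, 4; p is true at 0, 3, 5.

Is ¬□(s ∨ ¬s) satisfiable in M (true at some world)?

Let φ = ¬□(s ∨ ¬s). Evaluate φ at each world:
  0 (successors {0, 1, 2, 5}): φ is false.
  1 (successors {0, 1, 3}): φ is false.
  2 (successors {1, 2, 3, 5}): φ is false.
  3 (successors {0, 3}): φ is false.
  4 (successors {0, 1, 3, 4}): φ is false.
  5 (successors {1, 4, 5}): φ is false.
  6 (successors {3, 4, 6}): φ is false.
For instance, at 3:
  At 3: □(s ∨ ¬s) is true, so ¬□(s ∨ ¬s) is false.
    At 3: □(s ∨ ¬s) requires s ∨ ¬s at every successor {0, 3}.
      At 0: s ∨ ¬s is true.
      At 3: s ∨ ¬s is true.
    So □(s ∨ ¬s) is true at 3.

No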